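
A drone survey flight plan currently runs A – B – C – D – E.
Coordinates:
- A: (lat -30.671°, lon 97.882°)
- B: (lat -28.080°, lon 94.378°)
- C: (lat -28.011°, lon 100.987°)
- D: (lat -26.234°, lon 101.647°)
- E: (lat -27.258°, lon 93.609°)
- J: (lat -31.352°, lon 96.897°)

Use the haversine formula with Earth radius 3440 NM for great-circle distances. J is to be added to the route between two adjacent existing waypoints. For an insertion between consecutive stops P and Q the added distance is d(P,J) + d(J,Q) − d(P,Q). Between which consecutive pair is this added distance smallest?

Added distance for inserting J between each consecutive pair:
A–B: 61.0 NM
B–C: 178.9 NM
C–D: 576.4 NM
D–E: 260.8 NM
Smallest added distance is 61.0 NM, inserting between A and B.

between A and B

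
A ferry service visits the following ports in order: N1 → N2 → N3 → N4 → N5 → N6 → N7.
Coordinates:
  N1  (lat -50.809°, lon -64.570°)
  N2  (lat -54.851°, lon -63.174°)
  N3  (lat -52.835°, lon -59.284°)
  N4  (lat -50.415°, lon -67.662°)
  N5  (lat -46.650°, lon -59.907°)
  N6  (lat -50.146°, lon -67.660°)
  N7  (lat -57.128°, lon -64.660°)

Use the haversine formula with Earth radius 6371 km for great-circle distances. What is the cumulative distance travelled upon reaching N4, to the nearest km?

1436 km

Leg distances:
N1→N2: 459.1 km  (cumulative 459.1 km)
N2→N3: 339.6 km  (cumulative 798.7 km)
N3→N4: 637.4 km  (cumulative 1436.1 km)
Cumulative distance at N4 ≈ 1436 km.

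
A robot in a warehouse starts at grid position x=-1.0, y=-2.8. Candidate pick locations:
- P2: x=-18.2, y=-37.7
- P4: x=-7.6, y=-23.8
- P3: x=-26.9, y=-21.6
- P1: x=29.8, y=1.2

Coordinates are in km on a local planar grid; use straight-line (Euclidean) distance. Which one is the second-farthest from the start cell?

Distances from the start cell (x=-1.0, y=-2.8):
P2: 38.9 km
P3: 32.0 km
P1: 31.1 km
P4: 22.0 km
The second-farthest is P3 at 32.0 km.

P3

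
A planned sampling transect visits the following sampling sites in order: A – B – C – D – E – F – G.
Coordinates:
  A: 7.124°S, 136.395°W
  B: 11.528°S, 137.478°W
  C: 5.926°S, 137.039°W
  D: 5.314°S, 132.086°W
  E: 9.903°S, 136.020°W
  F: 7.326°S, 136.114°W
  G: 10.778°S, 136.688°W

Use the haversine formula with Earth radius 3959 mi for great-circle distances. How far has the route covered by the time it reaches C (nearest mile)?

Leg distances:
A→B: 313.1 mi  (cumulative 313.1 mi)
B→C: 388.2 mi  (cumulative 701.4 mi)
Cumulative distance at C ≈ 701 mi.

701 mi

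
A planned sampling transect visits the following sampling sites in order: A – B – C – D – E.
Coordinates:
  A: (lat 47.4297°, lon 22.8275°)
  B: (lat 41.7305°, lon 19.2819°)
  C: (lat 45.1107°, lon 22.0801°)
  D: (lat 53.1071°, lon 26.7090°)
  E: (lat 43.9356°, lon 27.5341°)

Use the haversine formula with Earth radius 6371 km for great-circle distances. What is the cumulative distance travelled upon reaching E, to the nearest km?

Leg distances:
A→B: 693.0 km  (cumulative 693.0 km)
B→C: 438.5 km  (cumulative 1131.5 km)
C→D: 950.4 km  (cumulative 2081.8 km)
D→E: 1021.6 km  (cumulative 3103.4 km)
Cumulative distance at E ≈ 3103 km.

3103 km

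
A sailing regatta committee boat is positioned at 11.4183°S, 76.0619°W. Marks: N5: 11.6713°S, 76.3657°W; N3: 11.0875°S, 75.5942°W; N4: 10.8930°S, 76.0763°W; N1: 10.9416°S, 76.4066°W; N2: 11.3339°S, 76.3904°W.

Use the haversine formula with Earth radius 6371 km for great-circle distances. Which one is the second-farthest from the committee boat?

Distance to each, sorted:
N1: 65.0 km
N3: 62.9 km
N4: 58.4 km
N5: 43.4 km
N2: 37.0 km
The second-farthest is N3 at 62.9 km.

N3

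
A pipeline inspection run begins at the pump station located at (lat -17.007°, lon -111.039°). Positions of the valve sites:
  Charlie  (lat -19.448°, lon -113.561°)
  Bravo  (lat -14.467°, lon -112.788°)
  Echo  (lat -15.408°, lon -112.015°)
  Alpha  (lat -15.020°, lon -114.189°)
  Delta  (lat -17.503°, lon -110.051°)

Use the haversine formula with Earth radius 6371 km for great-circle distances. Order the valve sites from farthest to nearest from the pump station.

Alpha, Charlie, Bravo, Echo, Delta

Distance from the pump station at (lat -17.007°, lon -111.039°) to each:
Alpha (lat -15.020°, lon -114.189°): 402.7 km
Charlie (lat -19.448°, lon -113.561°): 380.3 km
Bravo (lat -14.467°, lon -112.788°): 338.8 km
Echo (lat -15.408°, lon -112.015°): 206.1 km
Delta (lat -17.503°, lon -110.051°): 118.5 km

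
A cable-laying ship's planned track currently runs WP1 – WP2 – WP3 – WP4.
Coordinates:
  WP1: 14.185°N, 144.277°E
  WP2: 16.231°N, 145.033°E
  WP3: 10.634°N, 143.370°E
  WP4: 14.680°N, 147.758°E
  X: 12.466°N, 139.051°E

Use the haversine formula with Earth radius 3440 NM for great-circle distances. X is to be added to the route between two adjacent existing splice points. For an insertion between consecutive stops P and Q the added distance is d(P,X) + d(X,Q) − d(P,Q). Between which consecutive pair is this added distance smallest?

Added distance for inserting X between each consecutive pair:
WP1–WP2: 606.7 NM
WP2–WP3: 341.9 NM
WP3–WP4: 448.4 NM
Smallest added distance is 341.9 NM, inserting between WP2 and WP3.

between WP2 and WP3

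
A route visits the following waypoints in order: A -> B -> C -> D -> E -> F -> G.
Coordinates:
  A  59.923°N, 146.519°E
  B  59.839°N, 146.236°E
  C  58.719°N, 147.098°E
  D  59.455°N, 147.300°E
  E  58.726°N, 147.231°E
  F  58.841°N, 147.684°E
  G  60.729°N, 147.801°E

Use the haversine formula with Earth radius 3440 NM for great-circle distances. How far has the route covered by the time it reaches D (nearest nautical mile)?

127 NM

Leg distances:
A→B: 9.9 NM  (cumulative 9.9 NM)
B→C: 72.3 NM  (cumulative 82.2 NM)
C→D: 44.6 NM  (cumulative 126.8 NM)
Cumulative distance at D ≈ 127 NM.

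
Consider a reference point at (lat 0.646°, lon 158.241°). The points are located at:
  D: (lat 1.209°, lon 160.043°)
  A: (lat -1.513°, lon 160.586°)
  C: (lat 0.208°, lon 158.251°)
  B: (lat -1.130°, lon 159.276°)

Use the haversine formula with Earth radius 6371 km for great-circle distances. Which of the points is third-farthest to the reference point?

D

Distance to each, sorted:
A: 354.4 km
B: 228.6 km
D: 209.9 km
C: 48.7 km
The third-farthest is D at 209.9 km.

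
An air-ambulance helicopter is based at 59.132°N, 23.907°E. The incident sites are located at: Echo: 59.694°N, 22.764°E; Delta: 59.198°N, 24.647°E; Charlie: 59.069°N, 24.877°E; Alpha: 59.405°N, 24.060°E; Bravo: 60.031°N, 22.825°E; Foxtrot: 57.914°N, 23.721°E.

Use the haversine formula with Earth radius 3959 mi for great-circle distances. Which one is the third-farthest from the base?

Distances from the base (59.132°N, 23.907°E):
Foxtrot: 84.4 mi
Bravo: 72.7 mi
Echo: 55.9 mi
Charlie: 34.7 mi
Delta: 26.6 mi
Alpha: 19.6 mi
The third-farthest is Echo at 55.9 mi.

Echo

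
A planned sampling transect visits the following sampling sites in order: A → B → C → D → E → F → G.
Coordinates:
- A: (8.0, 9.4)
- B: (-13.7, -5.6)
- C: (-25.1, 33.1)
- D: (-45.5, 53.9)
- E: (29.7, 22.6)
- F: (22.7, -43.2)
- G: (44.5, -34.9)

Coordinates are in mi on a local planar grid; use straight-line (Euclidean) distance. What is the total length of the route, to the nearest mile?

267 mi

Leg distances:
A→B: 26.4 mi  (cumulative 26.4 mi)
B→C: 40.3 mi  (cumulative 66.7 mi)
C→D: 29.1 mi  (cumulative 95.9 mi)
D→E: 81.5 mi  (cumulative 177.3 mi)
E→F: 66.2 mi  (cumulative 243.5 mi)
F→G: 23.3 mi  (cumulative 266.8 mi)
Total route length ≈ 267 mi.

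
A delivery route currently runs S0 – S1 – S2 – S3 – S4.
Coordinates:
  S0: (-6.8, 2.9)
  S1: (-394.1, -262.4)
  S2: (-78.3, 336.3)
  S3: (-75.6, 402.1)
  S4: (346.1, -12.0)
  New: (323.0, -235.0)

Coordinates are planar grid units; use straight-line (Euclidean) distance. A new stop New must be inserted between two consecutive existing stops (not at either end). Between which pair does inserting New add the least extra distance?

between S3 and S4

Added distance for inserting New between each consecutive pair:
S0–S1: 654.8
S1–S2: 738.9
S2–S3: 1383.8
S3–S4: 384.7
Smallest added distance is 384.7, inserting between S3 and S4.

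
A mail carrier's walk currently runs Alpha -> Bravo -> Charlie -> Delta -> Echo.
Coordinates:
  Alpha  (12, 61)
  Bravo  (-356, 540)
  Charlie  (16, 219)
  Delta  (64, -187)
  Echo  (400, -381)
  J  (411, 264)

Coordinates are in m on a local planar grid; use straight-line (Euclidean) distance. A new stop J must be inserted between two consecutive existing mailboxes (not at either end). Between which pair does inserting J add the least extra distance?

between Charlie and Delta

Added distance for inserting J between each consecutive pair:
Alpha–Bravo: 658.8 m
Bravo–Charlie: 721.4 m
Charlie–Delta: 557.8 m
Delta–Echo: 826.2 m
Smallest added distance is 557.8 m, inserting between Charlie and Delta.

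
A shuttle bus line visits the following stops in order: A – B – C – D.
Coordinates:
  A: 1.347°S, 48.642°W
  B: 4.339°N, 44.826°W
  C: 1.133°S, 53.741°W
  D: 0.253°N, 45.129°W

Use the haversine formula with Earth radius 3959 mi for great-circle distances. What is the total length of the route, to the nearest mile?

1798 mi

Leg distances:
A→B: 473.1 mi  (cumulative 473.1 mi)
B→C: 722.4 mi  (cumulative 1195.4 mi)
C→D: 602.7 mi  (cumulative 1798.1 mi)
Total route length ≈ 1798 mi.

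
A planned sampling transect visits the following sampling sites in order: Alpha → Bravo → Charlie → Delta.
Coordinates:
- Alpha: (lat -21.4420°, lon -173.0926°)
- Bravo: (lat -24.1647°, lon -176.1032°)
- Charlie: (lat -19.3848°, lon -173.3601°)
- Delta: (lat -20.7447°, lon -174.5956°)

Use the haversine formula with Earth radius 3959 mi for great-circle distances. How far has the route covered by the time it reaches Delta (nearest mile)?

766 mi

Leg distances:
Alpha→Bravo: 268.6 mi  (cumulative 268.6 mi)
Bravo→Charlie: 374.2 mi  (cumulative 642.8 mi)
Charlie→Delta: 123.5 mi  (cumulative 766.4 mi)
Cumulative distance at Delta ≈ 766 mi.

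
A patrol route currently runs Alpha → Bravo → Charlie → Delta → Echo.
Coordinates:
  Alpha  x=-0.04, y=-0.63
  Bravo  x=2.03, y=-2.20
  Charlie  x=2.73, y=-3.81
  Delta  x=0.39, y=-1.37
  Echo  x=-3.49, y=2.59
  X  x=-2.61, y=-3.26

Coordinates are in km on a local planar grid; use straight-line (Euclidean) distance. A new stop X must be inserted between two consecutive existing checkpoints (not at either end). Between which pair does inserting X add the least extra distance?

between Delta and Echo

Added distance for inserting X between each consecutive pair:
Alpha–Bravo: 5.8 km
Bravo–Charlie: 8.4 km
Charlie–Delta: 5.5 km
Delta–Echo: 3.9 km
Smallest added distance is 3.9 km, inserting between Delta and Echo.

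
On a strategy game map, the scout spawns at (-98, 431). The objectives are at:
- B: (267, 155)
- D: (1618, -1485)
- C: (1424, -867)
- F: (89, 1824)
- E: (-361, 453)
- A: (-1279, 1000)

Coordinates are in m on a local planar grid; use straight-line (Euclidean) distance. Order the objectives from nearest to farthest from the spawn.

E, B, A, F, C, D

Distance from the spawn at (-98, 431) to each:
E (-361, 453): 263.9 m
B (267, 155): 457.6 m
A (-1279, 1000): 1310.9 m
F (89, 1824): 1405.5 m
C (1424, -867): 2000.3 m
D (1618, -1485): 2572.1 m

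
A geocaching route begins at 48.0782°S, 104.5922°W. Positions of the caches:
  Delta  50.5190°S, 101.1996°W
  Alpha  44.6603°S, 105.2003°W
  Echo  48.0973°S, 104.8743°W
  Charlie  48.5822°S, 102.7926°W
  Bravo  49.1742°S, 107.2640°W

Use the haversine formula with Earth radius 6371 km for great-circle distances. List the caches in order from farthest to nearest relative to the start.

Distances from the start:
Alpha 44.6603°S, 105.2003°W: 382.9 km
Delta 50.5190°S, 101.1996°W: 366.2 km
Bravo 49.1742°S, 107.2640°W: 231.1 km
Charlie 48.5822°S, 102.7926°W: 144.4 km
Echo 48.0973°S, 104.8743°W: 21.1 km

Alpha, Delta, Bravo, Charlie, Echo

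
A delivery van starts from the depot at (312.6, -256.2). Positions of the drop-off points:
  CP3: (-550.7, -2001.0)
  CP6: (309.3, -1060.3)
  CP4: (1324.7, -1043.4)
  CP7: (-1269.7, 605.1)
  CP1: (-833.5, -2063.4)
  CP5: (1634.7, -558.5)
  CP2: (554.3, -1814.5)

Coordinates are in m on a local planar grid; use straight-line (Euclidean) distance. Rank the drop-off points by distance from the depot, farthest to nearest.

CP1, CP3, CP7, CP2, CP5, CP4, CP6

Distance from the depot at (312.6, -256.2) to each:
CP1 (-833.5, -2063.4): 2140.0 m
CP3 (-550.7, -2001.0): 1946.7 m
CP7 (-1269.7, 605.1): 1801.5 m
CP2 (554.3, -1814.5): 1576.9 m
CP5 (1634.7, -558.5): 1356.2 m
CP4 (1324.7, -1043.4): 1282.2 m
CP6 (309.3, -1060.3): 804.1 m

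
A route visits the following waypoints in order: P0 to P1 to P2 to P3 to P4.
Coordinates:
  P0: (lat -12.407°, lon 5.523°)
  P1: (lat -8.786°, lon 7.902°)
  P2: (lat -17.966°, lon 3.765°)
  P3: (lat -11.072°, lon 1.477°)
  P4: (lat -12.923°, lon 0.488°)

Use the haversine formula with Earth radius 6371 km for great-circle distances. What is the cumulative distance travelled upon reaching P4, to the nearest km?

Leg distances:
P0→P1: 479.3 km  (cumulative 479.3 km)
P1→P2: 1114.3 km  (cumulative 1593.6 km)
P2→P3: 805.1 km  (cumulative 2398.7 km)
P3→P4: 232.2 km  (cumulative 2631.0 km)
Cumulative distance at P4 ≈ 2631 km.

2631 km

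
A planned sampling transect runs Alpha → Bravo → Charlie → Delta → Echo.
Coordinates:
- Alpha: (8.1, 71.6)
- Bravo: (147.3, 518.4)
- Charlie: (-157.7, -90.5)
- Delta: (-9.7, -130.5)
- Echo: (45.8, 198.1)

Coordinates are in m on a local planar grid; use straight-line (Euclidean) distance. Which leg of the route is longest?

Leg distances:
Alpha→Bravo: 468.0 m
Bravo→Charlie: 681.0 m
Charlie→Delta: 153.3 m
Delta→Echo: 333.3 m
The longest leg is Bravo–Charlie at 681.0 m.

Bravo–Charlie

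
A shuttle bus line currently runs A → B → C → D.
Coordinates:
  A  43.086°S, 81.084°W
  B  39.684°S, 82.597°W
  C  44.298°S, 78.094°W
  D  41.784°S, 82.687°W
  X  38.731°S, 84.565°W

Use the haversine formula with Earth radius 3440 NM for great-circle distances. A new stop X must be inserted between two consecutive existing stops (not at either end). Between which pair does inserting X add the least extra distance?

Added distance for inserting X between each consecutive pair:
A–B: 198.1 NM
B–C: 208.7 NM
C–D: 393.6 NM
Smallest added distance is 198.1 NM, inserting between A and B.

between A and B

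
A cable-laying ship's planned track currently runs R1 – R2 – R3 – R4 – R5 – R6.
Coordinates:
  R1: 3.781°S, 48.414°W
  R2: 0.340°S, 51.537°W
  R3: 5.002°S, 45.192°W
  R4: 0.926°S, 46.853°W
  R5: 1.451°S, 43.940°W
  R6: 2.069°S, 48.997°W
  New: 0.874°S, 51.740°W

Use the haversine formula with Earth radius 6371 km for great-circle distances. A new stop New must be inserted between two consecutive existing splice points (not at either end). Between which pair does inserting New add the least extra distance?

between R1 and R2

Added distance for inserting New between each consecutive pair:
R1–R2: 37.9 km
R2–R3: 48.6 km
R3–R4: 913.8 km
R4–R5: 1083.8 km
R5–R6: 635.9 km
Smallest added distance is 37.9 km, inserting between R1 and R2.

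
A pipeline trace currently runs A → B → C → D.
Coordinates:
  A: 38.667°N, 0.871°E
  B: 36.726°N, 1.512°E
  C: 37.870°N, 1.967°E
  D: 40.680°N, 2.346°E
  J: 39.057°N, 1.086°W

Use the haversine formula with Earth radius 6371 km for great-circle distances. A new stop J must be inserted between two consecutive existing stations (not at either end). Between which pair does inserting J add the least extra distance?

Added distance for inserting J between each consecutive pair:
A–B: 297.0 km
B–C: 508.5 km
C–D: 326.6 km
Smallest added distance is 297.0 km, inserting between A and B.

between A and B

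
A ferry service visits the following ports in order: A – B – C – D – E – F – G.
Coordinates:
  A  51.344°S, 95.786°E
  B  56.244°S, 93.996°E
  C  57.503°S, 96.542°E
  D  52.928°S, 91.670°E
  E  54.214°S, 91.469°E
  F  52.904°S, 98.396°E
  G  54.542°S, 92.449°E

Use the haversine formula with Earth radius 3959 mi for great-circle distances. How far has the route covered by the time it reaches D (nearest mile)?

846 mi

Leg distances:
A→B: 346.3 mi  (cumulative 346.3 mi)
B→C: 129.6 mi  (cumulative 476.0 mi)
C→D: 369.7 mi  (cumulative 845.7 mi)
Cumulative distance at D ≈ 846 mi.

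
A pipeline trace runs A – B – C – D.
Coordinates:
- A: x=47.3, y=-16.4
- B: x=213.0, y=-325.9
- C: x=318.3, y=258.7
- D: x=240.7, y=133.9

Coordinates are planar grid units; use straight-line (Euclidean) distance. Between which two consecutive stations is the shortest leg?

Leg distances:
A→B: 351.1
B→C: 594.0
C→D: 147.0
The shortest leg is C–D at 147.0.

C–D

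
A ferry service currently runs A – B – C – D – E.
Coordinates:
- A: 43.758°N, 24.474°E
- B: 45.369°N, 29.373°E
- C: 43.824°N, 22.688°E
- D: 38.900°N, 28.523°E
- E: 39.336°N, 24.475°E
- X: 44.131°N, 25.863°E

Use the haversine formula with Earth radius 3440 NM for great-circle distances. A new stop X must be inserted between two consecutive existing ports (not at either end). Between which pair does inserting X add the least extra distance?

between A and B

Added distance for inserting X between each consecutive pair:
A–B: 0.4 NM
B–C: 5.1 NM
C–D: 79.0 NM
D–E: 440.2 NM
Smallest added distance is 0.4 NM, inserting between A and B.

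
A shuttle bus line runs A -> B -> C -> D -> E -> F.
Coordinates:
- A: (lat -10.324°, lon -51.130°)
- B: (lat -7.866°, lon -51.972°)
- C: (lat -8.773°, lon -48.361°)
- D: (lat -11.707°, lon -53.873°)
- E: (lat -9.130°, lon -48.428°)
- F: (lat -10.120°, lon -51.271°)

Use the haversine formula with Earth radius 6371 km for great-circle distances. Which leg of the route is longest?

C–D

Leg distances:
A→B: 288.5 km
B→C: 409.9 km
C→D: 685.7 km
D→E: 660.8 km
E→F: 330.5 km
The longest leg is C–D at 685.7 km.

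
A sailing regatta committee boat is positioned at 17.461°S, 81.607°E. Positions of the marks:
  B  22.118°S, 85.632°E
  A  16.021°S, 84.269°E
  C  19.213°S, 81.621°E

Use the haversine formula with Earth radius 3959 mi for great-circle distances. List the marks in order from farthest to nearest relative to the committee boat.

Distance from the committee boat at 17.461°S, 81.607°E to each:
B 22.118°S, 85.632°E: 414.7 mi
A 16.021°S, 84.269°E: 202.3 mi
C 19.213°S, 81.621°E: 121.1 mi

B, A, C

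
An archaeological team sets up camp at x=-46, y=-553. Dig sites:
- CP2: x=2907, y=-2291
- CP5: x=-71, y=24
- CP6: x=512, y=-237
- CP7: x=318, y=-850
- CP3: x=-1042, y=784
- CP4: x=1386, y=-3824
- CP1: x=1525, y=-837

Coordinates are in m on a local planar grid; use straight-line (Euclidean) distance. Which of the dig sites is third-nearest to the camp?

CP6

Distance to each, sorted:
CP7: 469.8 m
CP5: 577.5 m
CP6: 641.3 m
CP1: 1596.5 m
CP3: 1667.2 m
CP2: 3426.5 m
CP4: 3570.7 m
The third-nearest is CP6 at 641.3 m.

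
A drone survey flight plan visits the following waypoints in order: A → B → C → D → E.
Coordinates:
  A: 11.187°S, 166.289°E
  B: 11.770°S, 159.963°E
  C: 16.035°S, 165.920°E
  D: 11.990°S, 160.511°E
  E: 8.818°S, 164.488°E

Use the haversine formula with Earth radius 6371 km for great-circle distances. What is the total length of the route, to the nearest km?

Leg distances:
A→B: 692.4 km  (cumulative 692.4 km)
B→C: 798.8 km  (cumulative 1491.2 km)
C→D: 736.7 km  (cumulative 2227.8 km)
D→E: 559.9 km  (cumulative 2787.8 km)
Total route length ≈ 2788 km.

2788 km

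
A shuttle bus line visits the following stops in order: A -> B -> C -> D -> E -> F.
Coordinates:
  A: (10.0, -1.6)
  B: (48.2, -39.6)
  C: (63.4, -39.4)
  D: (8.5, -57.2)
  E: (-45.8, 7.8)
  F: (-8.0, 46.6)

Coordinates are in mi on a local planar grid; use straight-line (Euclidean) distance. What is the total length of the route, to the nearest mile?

Leg distances:
A→B: 53.9 mi  (cumulative 53.9 mi)
B→C: 15.2 mi  (cumulative 69.1 mi)
C→D: 57.7 mi  (cumulative 126.8 mi)
D→E: 84.7 mi  (cumulative 211.5 mi)
E→F: 54.2 mi  (cumulative 265.7 mi)
Total route length ≈ 266 mi.

266 mi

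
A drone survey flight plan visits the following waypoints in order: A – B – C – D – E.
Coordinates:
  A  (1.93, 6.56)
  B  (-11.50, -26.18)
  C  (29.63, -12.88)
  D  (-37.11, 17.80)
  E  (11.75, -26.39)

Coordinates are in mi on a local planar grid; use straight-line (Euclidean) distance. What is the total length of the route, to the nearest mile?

218 mi

Leg distances:
A→B: 35.4 mi  (cumulative 35.4 mi)
B→C: 43.2 mi  (cumulative 78.6 mi)
C→D: 73.5 mi  (cumulative 152.1 mi)
D→E: 65.9 mi  (cumulative 217.9 mi)
Total route length ≈ 218 mi.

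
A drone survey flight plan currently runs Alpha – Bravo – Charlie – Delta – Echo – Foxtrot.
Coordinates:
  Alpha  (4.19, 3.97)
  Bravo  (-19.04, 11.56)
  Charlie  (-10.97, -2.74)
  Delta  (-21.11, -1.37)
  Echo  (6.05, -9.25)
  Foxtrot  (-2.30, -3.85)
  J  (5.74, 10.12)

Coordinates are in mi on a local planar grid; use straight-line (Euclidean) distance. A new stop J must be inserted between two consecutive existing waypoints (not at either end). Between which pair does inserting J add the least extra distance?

between Alpha and Bravo

Added distance for inserting J between each consecutive pair:
Alpha–Bravo: 6.7 mi
Bravo–Charlie: 29.5 mi
Charlie–Delta: 40.1 mi
Delta–Echo: 20.3 mi
Echo–Foxtrot: 25.5 mi
Smallest added distance is 6.7 mi, inserting between Alpha and Bravo.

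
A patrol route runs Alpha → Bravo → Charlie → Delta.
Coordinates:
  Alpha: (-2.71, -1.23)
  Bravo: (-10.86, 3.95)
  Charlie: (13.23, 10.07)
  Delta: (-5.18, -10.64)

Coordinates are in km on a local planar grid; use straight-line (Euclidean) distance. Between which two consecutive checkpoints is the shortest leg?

Alpha–Bravo

Leg distances:
Alpha→Bravo: 9.7 km
Bravo→Charlie: 24.9 km
Charlie→Delta: 27.7 km
The shortest leg is Alpha–Bravo at 9.7 km.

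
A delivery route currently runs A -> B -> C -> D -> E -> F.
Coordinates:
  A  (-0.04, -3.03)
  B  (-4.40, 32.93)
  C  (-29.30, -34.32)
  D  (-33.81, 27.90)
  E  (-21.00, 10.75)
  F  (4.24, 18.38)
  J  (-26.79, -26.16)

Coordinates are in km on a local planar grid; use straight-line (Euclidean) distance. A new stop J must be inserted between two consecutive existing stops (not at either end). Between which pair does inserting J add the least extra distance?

Added distance for inserting J between each consecutive pair:
A–B: 62.3 km
B–C: 0.0 km
C–D: 0.7 km
D–E: 70.5 km
E–F: 65.3 km
Smallest added distance is 0.0 km, inserting between B and C.

between B and C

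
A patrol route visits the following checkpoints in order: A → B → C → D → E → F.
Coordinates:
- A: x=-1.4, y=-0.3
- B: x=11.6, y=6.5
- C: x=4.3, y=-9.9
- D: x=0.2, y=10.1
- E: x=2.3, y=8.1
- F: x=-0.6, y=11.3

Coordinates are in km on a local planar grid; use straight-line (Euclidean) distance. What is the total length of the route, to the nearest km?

Leg distances:
A→B: 14.7 km  (cumulative 14.7 km)
B→C: 18.0 km  (cumulative 32.6 km)
C→D: 20.4 km  (cumulative 53.0 km)
D→E: 2.9 km  (cumulative 55.9 km)
E→F: 4.3 km  (cumulative 60.3 km)
Total route length ≈ 60 km.

60 km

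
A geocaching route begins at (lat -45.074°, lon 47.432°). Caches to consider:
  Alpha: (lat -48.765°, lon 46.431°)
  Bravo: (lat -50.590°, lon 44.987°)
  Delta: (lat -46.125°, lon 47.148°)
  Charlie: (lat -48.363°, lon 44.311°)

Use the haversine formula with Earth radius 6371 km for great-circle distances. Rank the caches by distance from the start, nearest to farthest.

Computing each great-circle distance from (lat -45.074°, lon 47.432°):
Delta (lat -46.125°, lon 47.148°): 118.9 km
Alpha (lat -48.765°, lon 46.431°): 417.4 km
Charlie (lat -48.363°, lon 44.311°): 436.2 km
Bravo (lat -50.590°, lon 44.987°): 639.8 km

Delta, Alpha, Charlie, Bravo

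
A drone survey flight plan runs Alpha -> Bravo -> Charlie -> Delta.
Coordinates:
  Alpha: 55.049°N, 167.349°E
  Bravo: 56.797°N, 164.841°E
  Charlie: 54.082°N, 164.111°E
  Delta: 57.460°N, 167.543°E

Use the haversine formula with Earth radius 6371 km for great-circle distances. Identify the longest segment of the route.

Leg distances:
Alpha→Bravo: 249.4 km
Bravo→Charlie: 305.4 km
Charlie→Delta: 432.5 km
The longest leg is Charlie–Delta at 432.5 km.

Charlie–Delta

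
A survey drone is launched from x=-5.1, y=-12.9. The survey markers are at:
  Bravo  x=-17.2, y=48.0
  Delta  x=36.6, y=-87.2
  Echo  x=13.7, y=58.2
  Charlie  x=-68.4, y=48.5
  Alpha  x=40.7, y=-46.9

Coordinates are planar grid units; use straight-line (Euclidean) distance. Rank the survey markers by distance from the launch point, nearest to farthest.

Alpha, Bravo, Echo, Delta, Charlie

Distance from the launch point at x=-5.1, y=-12.9 to each:
Alpha x=40.7, y=-46.9: 57.0
Bravo x=-17.2, y=48.0: 62.1
Echo x=13.7, y=58.2: 73.5
Delta x=36.6, y=-87.2: 85.2
Charlie x=-68.4, y=48.5: 88.2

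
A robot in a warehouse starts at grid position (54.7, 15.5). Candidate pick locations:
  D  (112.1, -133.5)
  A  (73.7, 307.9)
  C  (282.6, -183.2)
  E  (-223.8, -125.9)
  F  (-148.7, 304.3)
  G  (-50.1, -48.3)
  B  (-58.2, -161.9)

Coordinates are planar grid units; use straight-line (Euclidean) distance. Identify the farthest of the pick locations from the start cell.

Distance to each, sorted:
F: 353.2
E: 312.3
C: 302.4
A: 293.0
B: 210.3
D: 159.7
G: 122.7
The farthest is F at 353.2.

F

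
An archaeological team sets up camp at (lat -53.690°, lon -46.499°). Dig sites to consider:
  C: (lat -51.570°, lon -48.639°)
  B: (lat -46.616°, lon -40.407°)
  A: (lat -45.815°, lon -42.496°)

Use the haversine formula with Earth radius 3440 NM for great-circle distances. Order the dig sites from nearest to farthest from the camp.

C, B, A

Distance from the camp at (lat -53.690°, lon -46.499°) to each:
C (lat -51.570°, lon -48.639°): 149.3 NM
B (lat -46.616°, lon -40.407°): 484.7 NM
A (lat -45.815°, lon -42.496°): 497.5 NM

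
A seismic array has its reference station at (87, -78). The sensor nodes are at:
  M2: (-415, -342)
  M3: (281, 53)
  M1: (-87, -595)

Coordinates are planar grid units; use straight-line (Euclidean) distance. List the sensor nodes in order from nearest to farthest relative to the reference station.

Computing each straight-line distance from (87, -78):
M3 (281, 53): 234.1
M1 (-87, -595): 545.5
M2 (-415, -342): 567.2

M3, M1, M2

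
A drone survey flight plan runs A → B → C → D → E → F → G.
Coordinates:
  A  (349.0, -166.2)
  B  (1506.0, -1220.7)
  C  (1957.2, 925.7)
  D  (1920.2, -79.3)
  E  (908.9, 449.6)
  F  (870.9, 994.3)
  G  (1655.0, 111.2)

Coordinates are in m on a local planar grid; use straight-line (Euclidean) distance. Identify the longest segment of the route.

Leg distances:
A→B: 1565.4 m
B→C: 2193.3 m
C→D: 1005.7 m
D→E: 1141.3 m
E→F: 546.0 m
F→G: 1181.0 m
The longest leg is B–C at 2193.3 m.

B–C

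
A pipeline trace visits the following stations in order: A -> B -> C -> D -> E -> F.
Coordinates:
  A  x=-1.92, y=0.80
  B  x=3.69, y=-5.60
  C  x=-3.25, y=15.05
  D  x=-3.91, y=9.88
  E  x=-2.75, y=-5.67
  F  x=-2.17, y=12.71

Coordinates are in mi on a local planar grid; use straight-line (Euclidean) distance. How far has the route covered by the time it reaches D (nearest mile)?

Leg distances:
A→B: 8.5 mi  (cumulative 8.5 mi)
B→C: 21.8 mi  (cumulative 30.3 mi)
C→D: 5.2 mi  (cumulative 35.5 mi)
Cumulative distance at D ≈ 36 mi.

36 mi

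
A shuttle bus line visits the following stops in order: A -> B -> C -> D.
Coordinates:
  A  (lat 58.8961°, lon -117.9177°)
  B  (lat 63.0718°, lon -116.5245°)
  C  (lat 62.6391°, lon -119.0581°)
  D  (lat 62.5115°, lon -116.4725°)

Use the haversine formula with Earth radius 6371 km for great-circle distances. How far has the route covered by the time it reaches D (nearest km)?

Leg distances:
A→B: 470.3 km  (cumulative 470.3 km)
B→C: 137.2 km  (cumulative 607.6 km)
C→D: 133.2 km  (cumulative 740.7 km)
Cumulative distance at D ≈ 741 km.

741 km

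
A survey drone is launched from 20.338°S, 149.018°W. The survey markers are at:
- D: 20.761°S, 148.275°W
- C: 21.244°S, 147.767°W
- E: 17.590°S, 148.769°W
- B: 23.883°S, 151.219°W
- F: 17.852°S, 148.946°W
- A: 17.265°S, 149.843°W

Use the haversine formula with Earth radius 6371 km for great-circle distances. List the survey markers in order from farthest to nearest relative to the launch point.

B, A, E, F, C, D

Computing each great-circle distance from 20.338°S, 149.018°W:
B 23.883°S, 151.219°W: 454.7 km
A 17.265°S, 149.843°W: 352.6 km
E 17.590°S, 148.769°W: 306.7 km
F 17.852°S, 148.946°W: 276.5 km
C 21.244°S, 147.767°W: 164.5 km
D 20.761°S, 148.275°W: 90.5 km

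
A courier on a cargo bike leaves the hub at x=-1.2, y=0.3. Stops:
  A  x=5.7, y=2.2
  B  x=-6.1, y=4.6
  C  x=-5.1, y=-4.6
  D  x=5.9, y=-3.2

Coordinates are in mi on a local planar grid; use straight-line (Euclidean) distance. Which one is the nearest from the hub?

Distances from the hub (x=-1.2, y=0.3):
C: 6.3 mi
B: 6.5 mi
A: 7.2 mi
D: 7.9 mi
The nearest is C at 6.3 mi.

C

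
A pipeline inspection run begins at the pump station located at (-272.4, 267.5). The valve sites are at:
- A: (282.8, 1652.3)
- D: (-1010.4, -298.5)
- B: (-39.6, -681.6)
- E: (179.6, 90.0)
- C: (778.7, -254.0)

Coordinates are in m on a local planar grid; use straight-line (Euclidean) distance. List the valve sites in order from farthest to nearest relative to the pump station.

Distances from the pump station:
A (282.8, 1652.3): 1492.0 m
C (778.7, -254.0): 1173.4 m
B (-39.6, -681.6): 977.2 m
D (-1010.4, -298.5): 930.1 m
E (179.6, 90.0): 485.6 m

A, C, B, D, E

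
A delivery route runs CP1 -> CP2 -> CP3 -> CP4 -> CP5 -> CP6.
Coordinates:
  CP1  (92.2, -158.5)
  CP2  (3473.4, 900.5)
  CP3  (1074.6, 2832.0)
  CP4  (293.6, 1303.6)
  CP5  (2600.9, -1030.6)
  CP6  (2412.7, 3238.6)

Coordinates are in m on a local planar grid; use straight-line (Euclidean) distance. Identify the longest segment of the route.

Leg distances:
CP1→CP2: 3543.2 m
CP2→CP3: 3079.8 m
CP3→CP4: 1716.4 m
CP4→CP5: 3282.1 m
CP5→CP6: 4273.3 m
The longest leg is CP5–CP6 at 4273.3 m.

CP5–CP6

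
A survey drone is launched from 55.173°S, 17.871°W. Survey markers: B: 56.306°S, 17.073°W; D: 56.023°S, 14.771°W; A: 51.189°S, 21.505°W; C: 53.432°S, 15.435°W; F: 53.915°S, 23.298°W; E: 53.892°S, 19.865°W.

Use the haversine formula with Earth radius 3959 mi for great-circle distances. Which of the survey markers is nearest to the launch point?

Distance to each, sorted:
B: 84.2 mi
E: 119.3 mi
D: 134.5 mi
C: 155.3 mi
F: 234.2 mi
A: 313.6 mi
The nearest is B at 84.2 mi.

B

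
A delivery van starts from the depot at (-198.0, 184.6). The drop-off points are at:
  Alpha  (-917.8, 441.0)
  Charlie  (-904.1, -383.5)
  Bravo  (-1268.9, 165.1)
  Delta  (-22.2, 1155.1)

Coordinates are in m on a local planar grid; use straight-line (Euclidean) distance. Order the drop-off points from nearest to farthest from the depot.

Alpha, Charlie, Delta, Bravo

Distance from the depot at (-198.0, 184.6) to each:
Alpha (-917.8, 441.0): 764.1 m
Charlie (-904.1, -383.5): 906.3 m
Delta (-22.2, 1155.1): 986.3 m
Bravo (-1268.9, 165.1): 1071.1 m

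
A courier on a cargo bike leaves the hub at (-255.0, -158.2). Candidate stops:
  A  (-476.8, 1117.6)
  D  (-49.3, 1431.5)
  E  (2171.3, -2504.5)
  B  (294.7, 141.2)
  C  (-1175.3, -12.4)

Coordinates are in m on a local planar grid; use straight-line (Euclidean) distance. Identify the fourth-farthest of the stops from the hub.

Distance to each, sorted:
E: 3375.2 m
D: 1603.0 m
A: 1294.9 m
C: 931.8 m
B: 625.9 m
The fourth-farthest is C at 931.8 m.

C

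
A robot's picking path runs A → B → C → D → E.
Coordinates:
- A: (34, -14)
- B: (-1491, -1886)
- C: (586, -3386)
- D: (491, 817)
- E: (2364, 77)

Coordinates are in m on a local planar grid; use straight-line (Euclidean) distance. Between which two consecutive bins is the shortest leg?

Leg distances:
A→B: 2414.5 m
B→C: 2562.0 m
C→D: 4204.1 m
D→E: 2013.9 m
The shortest leg is D–E at 2013.9 m.

D–E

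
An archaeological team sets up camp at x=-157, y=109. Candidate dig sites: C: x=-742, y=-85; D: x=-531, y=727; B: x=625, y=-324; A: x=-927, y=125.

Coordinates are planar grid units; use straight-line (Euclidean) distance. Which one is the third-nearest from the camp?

Distance to each, sorted:
C: 616.3
D: 722.4
A: 770.2
B: 893.9
The third-nearest is A at 770.2.

A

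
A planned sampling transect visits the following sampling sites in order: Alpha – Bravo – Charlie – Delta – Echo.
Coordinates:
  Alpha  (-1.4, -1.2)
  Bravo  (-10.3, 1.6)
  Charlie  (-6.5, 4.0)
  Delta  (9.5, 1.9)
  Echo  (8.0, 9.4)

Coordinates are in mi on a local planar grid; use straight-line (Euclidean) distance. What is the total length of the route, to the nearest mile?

Leg distances:
Alpha→Bravo: 9.3 mi  (cumulative 9.3 mi)
Bravo→Charlie: 4.5 mi  (cumulative 13.8 mi)
Charlie→Delta: 16.1 mi  (cumulative 30.0 mi)
Delta→Echo: 7.6 mi  (cumulative 37.6 mi)
Total route length ≈ 38 mi.

38 mi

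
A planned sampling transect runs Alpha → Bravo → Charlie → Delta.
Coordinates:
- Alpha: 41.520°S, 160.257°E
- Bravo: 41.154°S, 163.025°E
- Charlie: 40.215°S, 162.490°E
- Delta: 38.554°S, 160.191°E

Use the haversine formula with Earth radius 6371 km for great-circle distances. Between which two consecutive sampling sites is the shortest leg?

Leg distances:
Alpha→Bravo: 234.6 km
Bravo→Charlie: 113.7 km
Charlie→Delta: 270.4 km
The shortest leg is Bravo–Charlie at 113.7 km.

Bravo–Charlie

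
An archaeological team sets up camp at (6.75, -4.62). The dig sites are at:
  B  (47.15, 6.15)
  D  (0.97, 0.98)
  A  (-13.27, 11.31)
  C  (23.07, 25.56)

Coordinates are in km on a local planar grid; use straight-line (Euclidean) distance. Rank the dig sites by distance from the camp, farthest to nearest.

Distance from the camp at (6.75, -4.62) to each:
B (47.15, 6.15): 41.8 km
C (23.07, 25.56): 34.3 km
A (-13.27, 11.31): 25.6 km
D (0.97, 0.98): 8.0 km

B, C, A, D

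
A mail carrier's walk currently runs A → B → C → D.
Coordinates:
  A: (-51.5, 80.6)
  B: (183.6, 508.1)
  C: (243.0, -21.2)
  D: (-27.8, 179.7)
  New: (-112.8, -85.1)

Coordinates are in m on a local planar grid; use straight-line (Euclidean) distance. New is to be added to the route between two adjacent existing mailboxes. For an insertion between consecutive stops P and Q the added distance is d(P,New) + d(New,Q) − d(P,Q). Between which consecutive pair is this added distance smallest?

Added distance for inserting New between each consecutive pair:
A–B: 351.9 m
B–C: 492.0 m
C–D: 302.4 m
Smallest added distance is 302.4 m, inserting between C and D.

between C and D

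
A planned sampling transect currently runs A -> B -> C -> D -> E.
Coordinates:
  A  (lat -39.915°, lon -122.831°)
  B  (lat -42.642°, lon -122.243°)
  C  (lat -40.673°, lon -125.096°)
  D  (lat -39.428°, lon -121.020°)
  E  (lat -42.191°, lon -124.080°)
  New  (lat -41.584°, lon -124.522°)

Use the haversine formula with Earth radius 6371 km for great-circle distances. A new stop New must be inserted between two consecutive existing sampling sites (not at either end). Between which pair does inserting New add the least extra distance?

Added distance for inserting New between each consecutive pair:
A–B: 148.5 km
B–C: 11.2 km
C–D: 119.5 km
D–E: 56.9 km
Smallest added distance is 11.2 km, inserting between B and C.

between B and C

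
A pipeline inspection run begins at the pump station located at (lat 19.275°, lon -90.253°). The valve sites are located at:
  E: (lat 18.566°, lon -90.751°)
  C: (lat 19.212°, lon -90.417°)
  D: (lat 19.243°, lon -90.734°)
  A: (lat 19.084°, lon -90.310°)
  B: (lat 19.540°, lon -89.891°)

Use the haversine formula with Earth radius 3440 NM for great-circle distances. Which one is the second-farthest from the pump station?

Distance to each, sorted:
E: 51.1 NM
D: 27.3 NM
B: 25.9 NM
A: 11.9 NM
C: 10.0 NM
The second-farthest is D at 27.3 NM.

D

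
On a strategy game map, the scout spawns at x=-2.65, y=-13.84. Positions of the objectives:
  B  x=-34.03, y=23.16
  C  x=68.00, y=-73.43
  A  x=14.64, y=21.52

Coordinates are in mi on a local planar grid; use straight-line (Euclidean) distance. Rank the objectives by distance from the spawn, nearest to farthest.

Distance from the spawn at x=-2.65, y=-13.84 to each:
A x=14.64, y=21.52: 39.4 mi
B x=-34.03, y=23.16: 48.5 mi
C x=68.00, y=-73.43: 92.4 mi

A, B, C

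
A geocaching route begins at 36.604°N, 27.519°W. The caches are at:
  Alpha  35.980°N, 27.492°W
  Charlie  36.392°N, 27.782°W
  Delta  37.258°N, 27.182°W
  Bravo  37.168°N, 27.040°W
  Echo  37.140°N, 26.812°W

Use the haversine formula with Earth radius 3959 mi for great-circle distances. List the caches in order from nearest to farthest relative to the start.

Distances from the start:
Charlie 36.392°N, 27.782°W: 20.7 mi
Alpha 35.980°N, 27.492°W: 43.1 mi
Bravo 37.168°N, 27.040°W: 47.1 mi
Delta 37.258°N, 27.182°W: 48.9 mi
Echo 37.140°N, 26.812°W: 53.8 mi

Charlie, Alpha, Bravo, Delta, Echo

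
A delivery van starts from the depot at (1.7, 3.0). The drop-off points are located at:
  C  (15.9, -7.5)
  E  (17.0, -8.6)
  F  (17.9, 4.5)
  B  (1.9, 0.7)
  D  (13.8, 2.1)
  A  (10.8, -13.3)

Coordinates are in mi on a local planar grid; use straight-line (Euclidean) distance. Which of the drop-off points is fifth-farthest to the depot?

D

Distance to each, sorted:
E: 19.2 mi
A: 18.7 mi
C: 17.7 mi
F: 16.3 mi
D: 12.1 mi
B: 2.3 mi
The fifth-farthest is D at 12.1 mi.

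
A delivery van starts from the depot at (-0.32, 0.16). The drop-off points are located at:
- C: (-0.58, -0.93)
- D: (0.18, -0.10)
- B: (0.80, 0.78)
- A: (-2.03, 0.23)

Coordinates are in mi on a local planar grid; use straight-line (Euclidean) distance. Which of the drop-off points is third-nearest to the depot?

B

Distance to each, sorted:
D: 0.6 mi
C: 1.1 mi
B: 1.3 mi
A: 1.7 mi
The third-nearest is B at 1.3 mi.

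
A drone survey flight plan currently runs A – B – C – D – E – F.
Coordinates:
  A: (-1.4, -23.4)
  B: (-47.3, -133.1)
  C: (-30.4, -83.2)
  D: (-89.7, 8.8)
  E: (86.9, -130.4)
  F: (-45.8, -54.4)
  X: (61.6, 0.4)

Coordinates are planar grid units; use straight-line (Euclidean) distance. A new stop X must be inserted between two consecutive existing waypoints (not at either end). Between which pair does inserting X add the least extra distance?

between D and E

Added distance for inserting X between each consecutive pair:
A–B: 120.7
B–C: 243.9
C–D: 166.4
D–E: 59.9
E–F: 100.9
Smallest added distance is 59.9, inserting between D and E.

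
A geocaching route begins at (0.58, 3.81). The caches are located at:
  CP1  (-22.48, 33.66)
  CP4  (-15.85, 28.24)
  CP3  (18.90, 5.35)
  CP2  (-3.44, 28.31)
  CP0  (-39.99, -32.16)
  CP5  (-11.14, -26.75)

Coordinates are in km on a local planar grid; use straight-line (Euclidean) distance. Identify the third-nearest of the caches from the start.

CP4

Distances from the start ((0.58, 3.81)):
CP3: 18.4 km
CP2: 24.8 km
CP4: 29.4 km
CP5: 32.7 km
CP1: 37.7 km
CP0: 54.2 km
The third-nearest is CP4 at 29.4 km.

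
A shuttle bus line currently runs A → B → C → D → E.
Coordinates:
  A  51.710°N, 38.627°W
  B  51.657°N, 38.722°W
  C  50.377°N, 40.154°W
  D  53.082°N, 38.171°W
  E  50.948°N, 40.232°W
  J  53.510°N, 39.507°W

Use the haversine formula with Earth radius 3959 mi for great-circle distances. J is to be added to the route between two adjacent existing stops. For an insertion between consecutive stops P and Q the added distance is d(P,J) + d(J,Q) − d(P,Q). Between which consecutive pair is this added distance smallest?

between D and E

Added distance for inserting J between each consecutive pair:
A–B: 256.5 mi
B–C: 242.3 mi
C–D: 75.6 mi
D–E: 70.7 mi
Smallest added distance is 70.7 mi, inserting between D and E.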